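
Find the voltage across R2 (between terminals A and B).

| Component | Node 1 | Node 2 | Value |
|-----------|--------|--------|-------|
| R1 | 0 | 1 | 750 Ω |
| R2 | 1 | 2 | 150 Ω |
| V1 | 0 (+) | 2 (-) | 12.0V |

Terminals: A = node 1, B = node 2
R1 and R2 are in series across V1 (node 0 → node 1 → node 2), and the output A–B is taken across R2, so this is a voltage divider.
Series current: I = V1/(R1 + R2) = 12/(750 + 150) = 12/900 = 0.01333 A
V_R2 = I × R2 = V1 × R2/(R1 + R2) = 12 × 150/900 = 2 V

Final answer: 2 V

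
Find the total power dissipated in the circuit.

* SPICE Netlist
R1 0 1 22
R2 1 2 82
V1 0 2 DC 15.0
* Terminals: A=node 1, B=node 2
Nodal analysis, taking node 2 as the 0 V reference.
Source V1 fixes V_0 = 15 V.
KCL at each unknown node (sum of currents leaving = 0; resistances in Ω):
  Node 1: (V_1 - 15)/22 + (V_1 - 0)/82 = 0
Collecting terms: 0.05765 × V_1 = 0.6818  =>  V_1 = 11.83 V
Power in each resistor, P = (ΔV)²/R:
  P_R1 = (15 - 11.83)²/22 = 0.4577 W
  P_R2 = (11.83 - 0)²/82 = 1.706 W
P_total = P_R1 + P_R2 = 2.163 W

Final answer: 2.163 W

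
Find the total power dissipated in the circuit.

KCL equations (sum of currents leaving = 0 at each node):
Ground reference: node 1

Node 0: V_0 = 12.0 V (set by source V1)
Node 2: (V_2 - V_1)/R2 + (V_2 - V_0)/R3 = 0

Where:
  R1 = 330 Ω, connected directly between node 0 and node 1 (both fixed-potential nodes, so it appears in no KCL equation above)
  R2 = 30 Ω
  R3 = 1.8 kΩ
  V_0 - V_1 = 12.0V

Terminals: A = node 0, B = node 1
Nodal analysis, taking node 1 as the 0 V reference.
Source V1 fixes V_0 = 12 V.
KCL at each unknown node (sum of currents leaving = 0; resistances in Ω):
  Node 2: (V_2 - 0)/30 + (V_2 - 12)/1800 = 0
Collecting terms: 0.03389 × V_2 = 0.006667  =>  V_2 = 0.1967 V
Power in each resistor, P = (ΔV)²/R:
  P_R1 = (12 - 0)²/330 = 0.4364 W
  P_R2 = (0 - 0.1967)²/30 = 0.00129 W
  P_R3 = (12 - 0.1967)²/1800 = 0.0774 W
P_total = P_R1 + P_R2 + P_R3 = 0.5151 W

Final answer: 0.5151 W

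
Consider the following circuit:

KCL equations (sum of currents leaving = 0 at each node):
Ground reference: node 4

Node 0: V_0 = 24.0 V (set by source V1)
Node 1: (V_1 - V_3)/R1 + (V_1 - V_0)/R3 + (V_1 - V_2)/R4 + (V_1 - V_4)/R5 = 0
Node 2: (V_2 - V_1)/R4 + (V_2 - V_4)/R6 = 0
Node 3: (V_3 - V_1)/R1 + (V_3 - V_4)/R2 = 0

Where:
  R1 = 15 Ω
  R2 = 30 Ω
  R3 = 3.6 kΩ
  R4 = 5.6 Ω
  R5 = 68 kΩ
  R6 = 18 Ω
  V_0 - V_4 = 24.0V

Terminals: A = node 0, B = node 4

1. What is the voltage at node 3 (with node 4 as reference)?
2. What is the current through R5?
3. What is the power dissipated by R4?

Nodal analysis, taking node 4 as the 0 V reference.
Source V1 fixes V_0 = 24 V.
KCL at each unknown node (sum of currents leaving = 0; resistances in Ω):
  Node 1: (V_1 - V_3)/15 + (V_1 - 24)/3600 + (V_1 - V_2)/5.6 + (V_1 - 0)/68000 = 0
  Node 2: (V_2 - V_1)/5.6 + (V_2 - 0)/18 = 0
  Node 3: (V_3 - V_1)/15 + (V_3 - 0)/30 = 0
Collecting terms (coefficients in siemens):
  0.2455·V_1 - 0.1786·V_2 - 0.06667·V_3 = 0.006667
  0.2341·V_2 - 0.1786·V_1 = 0
  0.1·V_3 - 0.06667·V_1 = 0
Solving these 3 simultaneous equations (Gaussian elimination) gives:
  V_1 = 0.1027 V, V_2 = 0.07836 V, V_3 = 0.06849 V
Part 1:
  Read off the nodal solution: V_3 = 0.06849 V
Part 2:
  I_R5 = (V_1 - V_4)/R5 = (0.1027 - 0)/68000 = 0.000001511 A
  Magnitude: I_R5 = 0.000001511 A
Part 3:
  I_R4 = (V_1 - V_2)/R4 = (0.1027 - 0.07836)/5.6 = 0.004353 A
  P_R4 = I_R4² × R4 = (0.004353)² × 5.6 = 0.0001061 W

Final answers:
1. V_3 = 0.06849 V
2. I_R5 = 1.511e-06 A
3. P_R4 = 0.0001061 W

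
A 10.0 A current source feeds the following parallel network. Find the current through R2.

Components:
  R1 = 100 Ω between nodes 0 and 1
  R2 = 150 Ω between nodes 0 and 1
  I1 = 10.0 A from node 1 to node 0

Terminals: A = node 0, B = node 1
All resistors sit directly between nodes 0 and 1, so they are in parallel and share one voltage V; the full source current 10 A splits among them.
1/R_par = 1/100 + 1/150 = 0.01667 S  =>  R_par = 60 Ω
V = I × R_par = 10 × 60 = 600 V
I_R2 = V/R2 = 600/150 = 4 A

Final answer: 4 A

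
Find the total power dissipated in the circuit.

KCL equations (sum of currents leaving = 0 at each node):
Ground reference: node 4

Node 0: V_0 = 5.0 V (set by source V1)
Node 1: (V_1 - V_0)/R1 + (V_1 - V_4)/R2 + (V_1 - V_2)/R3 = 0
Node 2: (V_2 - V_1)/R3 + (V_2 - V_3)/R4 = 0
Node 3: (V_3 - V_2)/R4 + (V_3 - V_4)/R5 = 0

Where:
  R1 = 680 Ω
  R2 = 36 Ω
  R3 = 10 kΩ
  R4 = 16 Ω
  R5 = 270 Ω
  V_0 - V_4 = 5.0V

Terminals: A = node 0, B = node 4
Nodal analysis, taking node 4 as the 0 V reference.
Source V1 fixes V_0 = 5 V.
KCL at each unknown node (sum of currents leaving = 0; resistances in Ω):
  Node 1: (V_1 - 5)/680 + (V_1 - 0)/36 + (V_1 - V_2)/10000 = 0
  Node 2: (V_2 - V_1)/10000 + (V_2 - V_3)/16 = 0
  Node 3: (V_3 - V_2)/16 + (V_3 - 0)/270 = 0
Collecting terms (coefficients in siemens):
  0.02935·V_1 - 0.0001·V_2 = 0.007353
  0.0626·V_2 - 0.0001·V_1 - 0.0625·V_3 = 0
  0.0662·V_3 - 0.0625·V_2 = 0
Solving these 3 simultaneous equations (Gaussian elimination) gives:
  V_1 = 0.2506 V, V_2 = 0.006967 V, V_3 = 0.006577 V
Power in each resistor, P = (ΔV)²/R:
  P_R1 = (5 - 0.2506)²/680 = 0.03317 W
  P_R2 = (0.2506 - 0)²/36 = 0.001744 W
  P_R3 = (0.2506 - 0.006967)²/10000 = 0.000005934 W
  P_R4 = (0.006967 - 0.006577)²/16 = 0.000000009494 W
  P_R5 = (0.006577 - 0)²/270 = 0.0000001602 W
P_total = P_R1 + P_R2 + P_R3 + P_R4 + P_R5 = 0.03492 W

Final answer: 0.03492 W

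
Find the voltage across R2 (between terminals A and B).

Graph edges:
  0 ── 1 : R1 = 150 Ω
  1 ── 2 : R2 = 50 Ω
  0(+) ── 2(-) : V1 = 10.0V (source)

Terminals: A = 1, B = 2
R1 and R2 are in series across V1 (node 0 → node 1 → node 2), and the output A–B is taken across R2, so this is a voltage divider.
Series current: I = V1/(R1 + R2) = 10/(150 + 50) = 10/200 = 0.05 A
V_R2 = I × R2 = V1 × R2/(R1 + R2) = 10 × 50/200 = 2.5 V

Final answer: 2.5 V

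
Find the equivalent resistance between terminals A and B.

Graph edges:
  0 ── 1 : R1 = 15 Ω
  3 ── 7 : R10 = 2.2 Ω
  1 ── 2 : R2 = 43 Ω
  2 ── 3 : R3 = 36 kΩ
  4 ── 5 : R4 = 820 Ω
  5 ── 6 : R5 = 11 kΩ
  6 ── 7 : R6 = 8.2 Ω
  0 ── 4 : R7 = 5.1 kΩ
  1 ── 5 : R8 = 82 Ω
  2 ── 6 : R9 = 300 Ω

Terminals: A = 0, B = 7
The network is not a plain series/parallel combination. Inject a 1 A test current into terminal A (node 0) and return it from terminal B (node 7); then R_eq = V_A / (1 A).
Nodal analysis, taking node 7 as the 0 V reference.
Current source I_test pushes 1 A into node 0 and draws it out of node 7.
KCL at each unknown node (sum of currents leaving = 0; resistances in Ω):
  Node 0: (V_0 - V_1)/15 + (V_0 - V_4)/5100 - 1 = 0
  Node 1: (V_1 - V_0)/15 + (V_1 - V_2)/43 + (V_1 - V_5)/82 = 0
  Node 2: (V_2 - V_1)/43 + (V_2 - V_3)/36000 + (V_2 - V_6)/300 = 0
  Node 3: (V_3 - V_2)/36000 + (V_3 - 0)/2.2 = 0
  Node 4: (V_4 - V_0)/5100 + (V_4 - V_5)/820 = 0
  Node 5: (V_5 - V_1)/82 + (V_5 - V_4)/820 + (V_5 - V_6)/11000 = 0
  Node 6: (V_6 - V_2)/300 + (V_6 - V_5)/11000 + (V_6 - 0)/8.2 = 0
Collecting terms (coefficients in siemens):
  0.06686·V_0 - 0.06667·V_1 - 0.0001961·V_4 = 1
  0.1021·V_1 - 0.06667·V_0 - 0.02326·V_2 - 0.0122·V_5 = 0
  0.02662·V_2 - 0.02326·V_1 - 0.00002778·V_3 - 0.003333·V_6 = 0
  0.4546·V_3 - 0.00002778·V_2 = 0
  0.001416·V_4 - 0.0001961·V_0 - 0.00122·V_5 = 0
  0.01351·V_5 - 0.0122·V_1 - 0.00122·V_4 - 0.00009091·V_6 = 0
  0.1254·V_6 - 0.003333·V_2 - 0.00009091·V_5 = 0
Solving these 7 simultaneous equations (Gaussian elimination) gives:
  V_0 = 353.4 V, V_1 = 338.4 V, V_2 = 296.7 V, V_3 = 0.01813 V
  V_4 = 338.6 V, V_5 = 336.2 V, V_6 = 8.132 V
R_eq = V_0 / 1 A = 353.4 Ω

Final answer: 353.4 Ω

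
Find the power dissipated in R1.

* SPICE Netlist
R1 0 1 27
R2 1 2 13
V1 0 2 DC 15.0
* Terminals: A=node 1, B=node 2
Nodal analysis, taking node 2 as the 0 V reference.
Source V1 fixes V_0 = 15 V.
KCL at each unknown node (sum of currents leaving = 0; resistances in Ω):
  Node 1: (V_1 - 15)/27 + (V_1 - 0)/13 = 0
Collecting terms: 0.114 × V_1 = 0.5556  =>  V_1 = 4.875 V
I_R1 = (V_0 - V_1)/R1 = (15 - 4.875)/27 = 0.375 A
P_R1 = I_R1² × R1 = (0.375)² × 27 = 3.797 W

Final answer: 3.797 W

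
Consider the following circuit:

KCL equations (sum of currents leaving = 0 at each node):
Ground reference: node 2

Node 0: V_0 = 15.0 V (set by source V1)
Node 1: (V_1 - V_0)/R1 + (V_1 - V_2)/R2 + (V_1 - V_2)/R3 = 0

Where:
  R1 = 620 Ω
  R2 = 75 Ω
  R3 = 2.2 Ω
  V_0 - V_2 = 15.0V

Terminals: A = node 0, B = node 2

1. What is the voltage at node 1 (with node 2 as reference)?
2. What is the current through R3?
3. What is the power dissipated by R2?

Nodal analysis, taking node 2 as the 0 V reference.
Source V1 fixes V_0 = 15 V.
KCL at each unknown node (sum of currents leaving = 0; resistances in Ω):
  Node 1: (V_1 - 15)/620 + (V_1 - 0)/75 + (V_1 - 0)/2.2 = 0
Collecting terms: 0.4695 × V_1 = 0.02419  =>  V_1 = 0.05153 V
Part 1:
  Read off the nodal solution: V_1 = 0.05153 V
Part 2:
  I_R3 = (V_1 - V_2)/R3 = (0.05153 - 0)/2.2 = 0.02342 A
  Magnitude: I_R3 = 0.02342 A
Part 3:
  I_R2 = (V_1 - V_2)/R2 = (0.05153 - 0)/75 = 0.0006871 A
  P_R2 = I_R2² × R2 = (0.0006871)² × 75 = 0.00003541 W

Final answers:
1. V_1 = 0.05153 V
2. I_R3 = 0.02342 A
3. P_R2 = 3.541e-05 W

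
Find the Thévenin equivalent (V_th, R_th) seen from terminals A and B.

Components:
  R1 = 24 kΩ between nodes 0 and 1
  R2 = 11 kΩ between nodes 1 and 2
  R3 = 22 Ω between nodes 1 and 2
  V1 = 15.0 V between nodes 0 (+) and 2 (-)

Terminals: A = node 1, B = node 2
Step 1 — V_th is the open-circuit voltage V_A - V_B (nothing connected across the terminals).
Nodal analysis, taking node 2 as the 0 V reference.
Source V1 fixes V_0 = 15 V.
KCL at each unknown node (sum of currents leaving = 0; resistances in Ω):
  Node 1: (V_1 - 15)/24000 + (V_1 - 0)/11000 + (V_1 - 0)/22 = 0
Collecting terms: 0.04559 × V_1 = 0.000625  =>  V_1 = 0.01371 V
V_th = V_1 - V_2 = 0.01371 - 0 = 0.01371 V
Step 2 — R_th: zero the source — replace V1 by a short circuit (node 2 merges into node 0) — and find the resistance seen between A (node 1) and B (node 0).
Reduce the network between node 1 (A) and node 0 (B) by series/parallel combination:
  Rp1 = R1 ‖ R2 ‖ R3 (parallel, all between nodes 0 and 1) = 1/(1/24000 + 1/11000 + 1/22) = 21.94 Ω
R_th = 21.94 Ω

Final answer: V_th = 0.01371 V, R_th = 21.94 Ω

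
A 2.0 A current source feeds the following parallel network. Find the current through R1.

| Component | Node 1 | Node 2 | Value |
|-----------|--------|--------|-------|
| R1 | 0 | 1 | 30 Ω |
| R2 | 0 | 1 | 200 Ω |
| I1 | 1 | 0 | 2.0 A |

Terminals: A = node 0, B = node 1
All resistors sit directly between nodes 0 and 1, so they are in parallel and share one voltage V; the full source current 2 A splits among them.
1/R_par = 1/30 + 1/200 = 0.03833 S  =>  R_par = 26.09 Ω
V = I × R_par = 2 × 26.09 = 52.17 V
I_R1 = V/R1 = 52.17/30 = 1.739 A

Final answer: 1.739 A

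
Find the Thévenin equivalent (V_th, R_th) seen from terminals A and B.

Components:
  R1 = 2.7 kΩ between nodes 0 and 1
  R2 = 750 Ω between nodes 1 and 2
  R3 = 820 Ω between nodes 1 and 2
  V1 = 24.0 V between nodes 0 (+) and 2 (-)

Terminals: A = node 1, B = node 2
Step 1 — V_th is the open-circuit voltage V_A - V_B (nothing connected across the terminals).
Nodal analysis, taking node 2 as the 0 V reference.
Source V1 fixes V_0 = 24 V.
KCL at each unknown node (sum of currents leaving = 0; resistances in Ω):
  Node 1: (V_1 - 24)/2700 + (V_1 - 0)/750 + (V_1 - 0)/820 = 0
Collecting terms: 0.002923 × V_1 = 0.008889  =>  V_1 = 3.041 V
V_th = V_1 - V_2 = 3.041 - 0 = 3.041 V
Step 2 — R_th: zero the source — replace V1 by a short circuit (node 2 merges into node 0) — and find the resistance seen between A (node 1) and B (node 0).
Reduce the network between node 1 (A) and node 0 (B) by series/parallel combination:
  Rp1 = R1 ‖ R2 ‖ R3 (parallel, all between nodes 0 and 1) = 1/(1/2700 + 1/750 + 1/820) = 342.1 Ω
R_th = 342.1 Ω

Final answer: V_th = 3.041 V, R_th = 342.1 Ω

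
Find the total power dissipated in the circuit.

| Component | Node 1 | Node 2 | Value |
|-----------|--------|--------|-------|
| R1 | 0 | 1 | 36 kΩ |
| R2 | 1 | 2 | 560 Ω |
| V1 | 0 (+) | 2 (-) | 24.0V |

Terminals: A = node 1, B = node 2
Nodal analysis, taking node 2 as the 0 V reference.
Source V1 fixes V_0 = 24 V.
KCL at each unknown node (sum of currents leaving = 0; resistances in Ω):
  Node 1: (V_1 - 24)/36000 + (V_1 - 0)/560 = 0
Collecting terms: 0.001813 × V_1 = 0.0006667  =>  V_1 = 0.3676 V
Power in each resistor, P = (ΔV)²/R:
  P_R1 = (24 - 0.3676)²/36000 = 0.01551 W
  P_R2 = (0.3676 - 0)²/560 = 0.0002413 W
P_total = P_R1 + P_R2 = 0.01575 W

Final answer: 0.01575 W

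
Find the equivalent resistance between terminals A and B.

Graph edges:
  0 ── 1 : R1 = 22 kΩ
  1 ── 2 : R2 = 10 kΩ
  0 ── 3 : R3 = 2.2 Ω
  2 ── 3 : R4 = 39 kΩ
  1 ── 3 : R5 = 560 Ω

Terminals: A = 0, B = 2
The network is not a plain series/parallel combination. Inject a 1 A test current into terminal A (node 0) and return it from terminal B (node 2); then R_eq = V_A / (1 A).
Nodal analysis, taking node 2 as the 0 V reference.
Current source I_test pushes 1 A into node 0 and draws it out of node 2.
KCL at each unknown node (sum of currents leaving = 0; resistances in Ω):
  Node 0: (V_0 - V_1)/22000 + (V_0 - V_3)/2.2 - 1 = 0
  Node 1: (V_1 - V_0)/22000 + (V_1 - 0)/10000 + (V_1 - V_3)/560 = 0
  Node 3: (V_3 - V_0)/2.2 + (V_3 - V_1)/560 + (V_3 - 0)/39000 = 0
Collecting terms (coefficients in siemens):
  0.4546·V_0 - 0.00004545·V_1 - 0.4545·V_3 = 1
  0.001931·V_1 - 0.00004545·V_0 - 0.001786·V_3 = 0
  0.4564·V_3 - 0.4545·V_0 - 0.001786·V_1 = 0
Solving these 3 simultaneous equations (Gaussian elimination) gives:
  V_0 = 8303 V, V_1 = 7871 V, V_3 = 8301 V
R_eq = V_0 / 1 A = 8303 Ω = 8.303 kΩ

Final answer: 8.303 kΩ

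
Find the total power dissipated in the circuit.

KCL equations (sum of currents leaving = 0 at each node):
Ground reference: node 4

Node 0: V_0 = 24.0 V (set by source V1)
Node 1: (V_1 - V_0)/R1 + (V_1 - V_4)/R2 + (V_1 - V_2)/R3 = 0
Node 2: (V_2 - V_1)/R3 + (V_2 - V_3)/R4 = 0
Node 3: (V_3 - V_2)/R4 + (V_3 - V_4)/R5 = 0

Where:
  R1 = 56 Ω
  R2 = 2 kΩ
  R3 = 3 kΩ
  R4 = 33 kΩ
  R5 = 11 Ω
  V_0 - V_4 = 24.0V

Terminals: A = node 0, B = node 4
Nodal analysis, taking node 4 as the 0 V reference.
Source V1 fixes V_0 = 24 V.
KCL at each unknown node (sum of currents leaving = 0; resistances in Ω):
  Node 1: (V_1 - 24)/56 + (V_1 - 0)/2000 + (V_1 - V_2)/3000 = 0
  Node 2: (V_2 - V_1)/3000 + (V_2 - V_3)/33000 = 0
  Node 3: (V_3 - V_2)/33000 + (V_3 - 0)/11 = 0
Collecting terms (coefficients in siemens):
  0.01869·V_1 - 0.0003333·V_2 = 0.4286
  0.0003636·V_2 - 0.0003333·V_1 - 0.0000303·V_3 = 0
  0.09094·V_3 - 0.0000303·V_2 = 0
Solving these 3 simultaneous equations (Gaussian elimination) gives:
  V_1 = 23.31 V, V_2 = 21.37 V, V_3 = 0.007121 V
Power in each resistor, P = (ΔV)²/R:
  P_R1 = (24 - 23.31)²/56 = 0.008476 W
  P_R2 = (23.31 - 0)²/2000 = 0.2717 W
  P_R3 = (23.31 - 21.37)²/3000 = 0.001257 W
  P_R4 = (21.37 - 0.007121)²/33000 = 0.01383 W
  P_R5 = (0.007121 - 0)²/11 = 0.000004609 W
P_total = P_R1 + P_R2 + P_R3 + P_R4 + P_R5 = 0.2953 W

Final answer: 0.2953 W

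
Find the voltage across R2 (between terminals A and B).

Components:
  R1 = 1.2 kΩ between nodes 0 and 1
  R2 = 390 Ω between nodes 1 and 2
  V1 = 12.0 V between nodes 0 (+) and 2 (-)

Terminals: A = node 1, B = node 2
R1 and R2 are in series across V1 (node 0 → node 1 → node 2), and the output A–B is taken across R2, so this is a voltage divider.
Series current: I = V1/(R1 + R2) = 12/(1200 + 390) = 12/1590 = 0.007547 A
V_R2 = I × R2 = V1 × R2/(R1 + R2) = 12 × 390/1590 = 2.943 V

Final answer: 2.943 V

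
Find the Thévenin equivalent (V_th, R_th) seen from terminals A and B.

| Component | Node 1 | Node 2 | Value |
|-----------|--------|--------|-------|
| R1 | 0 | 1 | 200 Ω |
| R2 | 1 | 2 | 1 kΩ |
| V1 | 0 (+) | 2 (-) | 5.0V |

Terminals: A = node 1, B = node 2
Step 1 — V_th is the open-circuit voltage V_A - V_B (nothing connected across the terminals).
Nodal analysis, taking node 2 as the 0 V reference.
Source V1 fixes V_0 = 5 V.
KCL at each unknown node (sum of currents leaving = 0; resistances in Ω):
  Node 1: (V_1 - 5)/200 + (V_1 - 0)/1000 = 0
Collecting terms: 0.006 × V_1 = 0.025  =>  V_1 = 4.167 V
V_th = V_1 - V_2 = 4.167 - 0 = 4.167 V
Step 2 — R_th: zero the source — replace V1 by a short circuit (node 2 merges into node 0) — and find the resistance seen between A (node 1) and B (node 0).
Reduce the network between node 1 (A) and node 0 (B) by series/parallel combination:
  Rp1 = R1 ‖ R2 (parallel, both between nodes 0 and 1) = 1/(1/200 + 1/1000) = 166.7 Ω
R_th = 166.7 Ω

Final answer: V_th = 4.167 V, R_th = 166.7 Ω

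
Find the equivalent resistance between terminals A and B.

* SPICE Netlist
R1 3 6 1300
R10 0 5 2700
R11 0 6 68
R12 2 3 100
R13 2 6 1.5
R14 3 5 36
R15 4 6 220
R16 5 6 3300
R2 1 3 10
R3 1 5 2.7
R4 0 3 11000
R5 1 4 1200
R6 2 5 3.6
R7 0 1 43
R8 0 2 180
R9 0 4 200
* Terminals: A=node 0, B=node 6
The network is not a plain series/parallel combination. Inject a 1 A test current into terminal A (node 0) and return it from terminal B (node 6); then R_eq = V_A / (1 A).
Nodal analysis, taking node 6 as the 0 V reference.
Current source I_test pushes 1 A into node 0 and draws it out of node 6.
KCL at each unknown node (sum of currents leaving = 0; resistances in Ω):
  Node 0: (V_0 - V_3)/11000 + (V_0 - V_1)/43 + (V_0 - V_2)/180 + (V_0 - V_4)/200 + (V_0 - V_5)/2700 + (V_0 - 0)/68 - 1 = 0
  Node 1: (V_1 - V_0)/43 + (V_1 - V_3)/10 + (V_1 - V_5)/2.7 + (V_1 - V_4)/1200 = 0
  Node 2: (V_2 - V_0)/180 + (V_2 - V_5)/3.6 + (V_2 - V_3)/100 + (V_2 - 0)/1.5 = 0
  Node 3: (V_3 - V_0)/11000 + (V_3 - V_1)/10 + (V_3 - V_2)/100 + (V_3 - 0)/1300 + (V_3 - V_5)/36 = 0
  Node 4: (V_4 - V_0)/200 + (V_4 - V_1)/1200 + (V_4 - 0)/220 = 0
  Node 5: (V_5 - V_0)/2700 + (V_5 - V_1)/2.7 + (V_5 - V_2)/3.6 + (V_5 - V_3)/36 + (V_5 - 0)/3300 = 0
Collecting terms (coefficients in siemens):
  0.04898·V_0 - 0.02326·V_1 - 0.005556·V_2 - 0.00009091·V_3 - 0.005·V_4 - 0.0003704·V_5 = 1
  0.4945·V_1 - 0.02326·V_0 - 0.1·V_3 - 0.0008333·V_4 - 0.3704·V_5 = 0
  0.96·V_2 - 0.005556·V_0 - 0.01·V_3 - 0.2778·V_5 = 0
  0.1386·V_3 - 0.00009091·V_0 - 0.1·V_1 - 0.01·V_2 - 0.02778·V_5 = 0
  0.01038·V_4 - 0.005·V_0 - 0.0008333·V_1 = 0
  0.6766·V_5 - 0.0003704·V_0 - 0.3704·V_1 - 0.2778·V_2 - 0.02778·V_3 = 0
Solving these 6 simultaneous equations (Gaussian elimination) gives:
  V_0 = 23.47 V, V_1 = 3.663 V, V_2 = 0.8984 V, V_3 = 3.227 V
  V_4 = 11.6 V, V_5 = 2.519 V
R_eq = V_0 / 1 A = 23.47 Ω

Final answer: 23.47 Ω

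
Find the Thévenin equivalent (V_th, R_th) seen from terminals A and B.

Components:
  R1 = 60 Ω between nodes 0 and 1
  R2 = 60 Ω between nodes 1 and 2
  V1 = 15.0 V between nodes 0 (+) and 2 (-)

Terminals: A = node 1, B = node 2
Step 1 — V_th is the open-circuit voltage V_A - V_B (nothing connected across the terminals).
Nodal analysis, taking node 2 as the 0 V reference.
Source V1 fixes V_0 = 15 V.
KCL at each unknown node (sum of currents leaving = 0; resistances in Ω):
  Node 1: (V_1 - 15)/60 + (V_1 - 0)/60 = 0
Collecting terms: 0.03333 × V_1 = 0.25  =>  V_1 = 7.5 V
V_th = V_1 - V_2 = 7.5 - 0 = 7.5 V
Step 2 — R_th: zero the source — replace V1 by a short circuit (node 2 merges into node 0) — and find the resistance seen between A (node 1) and B (node 0).
Reduce the network between node 1 (A) and node 0 (B) by series/parallel combination:
  Rp1 = R1 ‖ R2 (parallel, both between nodes 0 and 1) = 1/(1/60 + 1/60) = 30 Ω
R_th = 30 Ω

Final answer: V_th = 7.5 V, R_th = 30 Ω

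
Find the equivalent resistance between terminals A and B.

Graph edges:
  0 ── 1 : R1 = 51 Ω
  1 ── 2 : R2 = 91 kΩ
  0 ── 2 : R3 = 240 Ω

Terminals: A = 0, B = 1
Reduce the network between node 0 (A) and node 1 (B) by series/parallel combination:
  Rs1 = R3 + R2 (series, joined only at node 2) = 240 + 91000 = 91240 Ω
  Rp1 = R1 ‖ Rs1 (parallel, both between nodes 0 and 1) = 1/(1/51 + 1/91240) = 50.97 Ω
R_eq = 50.97 Ω

Final answer: 50.97 Ω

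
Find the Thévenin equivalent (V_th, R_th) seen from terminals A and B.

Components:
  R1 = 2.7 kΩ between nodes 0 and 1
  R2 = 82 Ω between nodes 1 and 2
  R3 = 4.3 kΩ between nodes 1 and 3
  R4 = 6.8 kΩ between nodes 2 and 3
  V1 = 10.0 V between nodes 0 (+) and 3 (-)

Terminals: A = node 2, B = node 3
Step 1 — V_th is the open-circuit voltage V_A - V_B (nothing connected across the terminals).
Nodal analysis, taking node 3 as the 0 V reference.
Source V1 fixes V_0 = 10 V.
KCL at each unknown node (sum of currents leaving = 0; resistances in Ω):
  Node 1: (V_1 - 10)/2700 + (V_1 - V_2)/82 + (V_1 - 0)/4300 = 0
  Node 2: (V_2 - V_1)/82 + (V_2 - 0)/6800 = 0
Collecting terms (coefficients in siemens):
  0.0128·V_1 - 0.0122·V_2 = 0.003704
  0.01234·V_2 - 0.0122·V_1 = 0
Determinant D = (0.0128)(0.01234) - (-0.0122)(-0.0122) = 0.000009235
V_1 = [(0.003704)(0.01234) - (-0.0122)(0)]/D = 4.95 V
V_2 = [(0.0128)(0) - (0.003704)(-0.0122)]/D = 4.891 V
V_th = V_2 - V_3 = 4.891 - 0 = 4.891 V
Step 2 — R_th: zero the source — replace V1 by a short circuit (node 3 merges into node 0) — and find the resistance seen between A (node 2) and B (node 0).
Reduce the network between node 2 (A) and node 0 (B) by series/parallel combination:
  Rp1 = R1 ‖ R3 (parallel, both between nodes 0 and 1) = 1/(1/2700 + 1/4300) = 1659 Ω
  Rs1 = R2 + Rp1 (series, joined only at node 1) = 82 + 1659 = 1741 Ω
  Rp2 = R4 ‖ Rs1 (parallel, both between nodes 0 and 2) = 1/(1/6800 + 1/1741) = 1386 Ω
R_th = 1.386 kΩ

Final answer: V_th = 4.891 V, R_th = 1.386 kΩ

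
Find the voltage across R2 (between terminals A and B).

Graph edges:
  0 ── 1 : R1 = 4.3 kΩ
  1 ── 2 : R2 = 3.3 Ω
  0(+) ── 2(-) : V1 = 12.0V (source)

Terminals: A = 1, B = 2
R1 and R2 are in series across V1 (node 0 → node 1 → node 2), and the output A–B is taken across R2, so this is a voltage divider.
Series current: I = V1/(R1 + R2) = 12/(4300 + 3.3) = 12/4303 = 0.002789 A
V_R2 = I × R2 = V1 × R2/(R1 + R2) = 12 × 3.3/4303 = 0.009202 V

Final answer: 0.009202 V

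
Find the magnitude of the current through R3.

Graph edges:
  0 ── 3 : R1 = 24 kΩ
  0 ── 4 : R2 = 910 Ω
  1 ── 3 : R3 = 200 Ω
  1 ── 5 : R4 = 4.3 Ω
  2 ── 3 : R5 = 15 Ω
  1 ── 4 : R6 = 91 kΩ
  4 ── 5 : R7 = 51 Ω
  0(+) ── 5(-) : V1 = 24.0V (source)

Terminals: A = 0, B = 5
Nodal analysis, taking node 5 as the 0 V reference.
Source V1 fixes V_0 = 24 V.
KCL at each unknown node (sum of currents leaving = 0; resistances in Ω):
  Node 1: (V_1 - V_3)/200 + (V_1 - 0)/4.3 + (V_1 - V_4)/91000 = 0
  Node 2: (V_2 - V_3)/15 = 0
  Node 3: (V_3 - 24)/24000 + (V_3 - V_1)/200 + (V_3 - V_2)/15 = 0
  Node 4: (V_4 - 24)/910 + (V_4 - V_1)/91000 + (V_4 - 0)/51 = 0
Collecting terms (coefficients in siemens):
  0.2376·V_1 - 0.005·V_3 - 0.00001099·V_4 = 0
  0.06667·V_2 - 0.06667·V_3 = 0
  0.07171·V_3 - 0.005·V_1 - 0.06667·V_2 = 0.001
  0.02072·V_4 - 0.00001099·V_1 = 0.02637
Solving these 4 simultaneous equations (Gaussian elimination) gives:
  V_1 = 0.004324 V, V_2 = 0.2026 V, V_3 = 0.2026 V, V_4 = 1.273 V
I_R3 = (V_1 - V_3)/R3 = (0.004324 - 0.2026)/200 = -0.0009916 A
|I_R3| = 0.0009916 A

Final answer: |I_R3| = 0.0009916 A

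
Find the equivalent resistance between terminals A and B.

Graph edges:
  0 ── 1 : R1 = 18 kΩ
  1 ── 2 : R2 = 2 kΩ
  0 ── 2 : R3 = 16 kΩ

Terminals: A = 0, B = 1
Reduce the network between node 0 (A) and node 1 (B) by series/parallel combination:
  Rs1 = R3 + R2 (series, joined only at node 2) = 16000 + 2000 = 18000 Ω
  Rp1 = R1 ‖ Rs1 (parallel, both between nodes 0 and 1) = 1/(1/18000 + 1/18000) = 9000 Ω
R_eq = 9 kΩ

Final answer: 9 kΩ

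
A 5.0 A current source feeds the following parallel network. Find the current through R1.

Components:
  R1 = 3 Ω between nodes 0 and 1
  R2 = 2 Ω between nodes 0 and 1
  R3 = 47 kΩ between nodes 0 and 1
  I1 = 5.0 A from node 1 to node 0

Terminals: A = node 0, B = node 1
All resistors sit directly between nodes 0 and 1, so they are in parallel and share one voltage V; the full source current 5 A splits among them.
1/R_par = 1/3 + 1/2 + 1/47000 = 0.8334 S  =>  R_par = 1.2 Ω
V = I × R_par = 5 × 1.2 = 6 V
I_R1 = V/R1 = 6/3 = 2 A

Final answer: 2 A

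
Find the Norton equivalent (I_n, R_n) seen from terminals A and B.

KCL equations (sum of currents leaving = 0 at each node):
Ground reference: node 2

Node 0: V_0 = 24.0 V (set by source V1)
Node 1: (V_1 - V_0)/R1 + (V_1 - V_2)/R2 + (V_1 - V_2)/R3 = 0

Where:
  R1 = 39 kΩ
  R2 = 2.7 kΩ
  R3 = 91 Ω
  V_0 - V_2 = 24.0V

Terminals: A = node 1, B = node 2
Find the Thévenin equivalent first; then I_n = V_th/R_th and R_n = R_th.
Step 1 — V_th is the open-circuit voltage V_A - V_B (nothing connected across the terminals).
Nodal analysis, taking node 2 as the 0 V reference.
Source V1 fixes V_0 = 24 V.
KCL at each unknown node (sum of currents leaving = 0; resistances in Ω):
  Node 1: (V_1 - 24)/39000 + (V_1 - 0)/2700 + (V_1 - 0)/91 = 0
Collecting terms: 0.01139 × V_1 = 0.0006154  =>  V_1 = 0.05405 V
V_th = V_1 - V_2 = 0.05405 - 0 = 0.05405 V
Step 2 — R_th: zero the source — replace V1 by a short circuit (node 2 merges into node 0) — and find the resistance seen between A (node 1) and B (node 0).
Reduce the network between node 1 (A) and node 0 (B) by series/parallel combination:
  Rp1 = R1 ‖ R2 ‖ R3 (parallel, all between nodes 0 and 1) = 1/(1/39000 + 1/2700 + 1/91) = 87.83 Ω
R_th = 87.83 Ω
I_n = V_th/R_th = 0.05405/87.83 = 0.0006154 A, and R_n = R_th = 87.83 Ω

Final answer: I_n = 0.0006154 A, R_n = 87.83 Ω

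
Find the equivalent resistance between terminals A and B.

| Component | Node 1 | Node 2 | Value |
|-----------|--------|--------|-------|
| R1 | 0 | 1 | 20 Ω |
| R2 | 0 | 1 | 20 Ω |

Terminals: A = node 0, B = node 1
Reduce the network between node 0 (A) and node 1 (B) by series/parallel combination:
  Rp1 = R1 ‖ R2 (parallel, both between nodes 0 and 1) = 1/(1/20 + 1/20) = 10 Ω
R_eq = 10 Ω

Final answer: 10 Ω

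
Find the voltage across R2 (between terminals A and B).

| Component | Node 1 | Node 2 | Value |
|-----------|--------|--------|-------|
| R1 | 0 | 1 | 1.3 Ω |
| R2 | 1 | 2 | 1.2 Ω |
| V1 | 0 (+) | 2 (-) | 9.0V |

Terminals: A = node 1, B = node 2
R1 and R2 are in series across V1 (node 0 → node 1 → node 2), and the output A–B is taken across R2, so this is a voltage divider.
Series current: I = V1/(R1 + R2) = 9/(1.3 + 1.2) = 9/2.5 = 3.6 A
V_R2 = I × R2 = V1 × R2/(R1 + R2) = 9 × 1.2/2.5 = 4.32 V

Final answer: 4.32 V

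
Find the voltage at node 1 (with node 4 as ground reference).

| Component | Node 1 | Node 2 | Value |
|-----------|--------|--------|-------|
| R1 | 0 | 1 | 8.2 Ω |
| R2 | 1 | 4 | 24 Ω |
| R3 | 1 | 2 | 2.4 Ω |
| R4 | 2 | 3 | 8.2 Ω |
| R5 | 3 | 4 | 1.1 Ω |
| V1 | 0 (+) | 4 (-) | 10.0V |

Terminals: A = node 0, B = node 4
Nodal analysis, taking node 4 as the 0 V reference.
Source V1 fixes V_0 = 10 V.
KCL at each unknown node (sum of currents leaving = 0; resistances in Ω):
  Node 1: (V_1 - 10)/8.2 + (V_1 - 0)/24 + (V_1 - V_2)/2.4 = 0
  Node 2: (V_2 - V_1)/2.4 + (V_2 - V_3)/8.2 = 0
  Node 3: (V_3 - V_2)/8.2 + (V_3 - 0)/1.1 = 0
Collecting terms (coefficients in siemens):
  0.5803·V_1 - 0.4167·V_2 = 1.22
  0.5386·V_2 - 0.4167·V_1 - 0.122·V_3 = 0
  1.031·V_3 - 0.122·V_2 = 0
Solving these 3 simultaneous equations (Gaussian elimination) gives:
  V_1 = 4.896 V, V_2 = 3.892 V, V_3 = 0.4603 V
The requested potential is V_1 = 4.896 V.

Final answer: V_1 = 4.896 V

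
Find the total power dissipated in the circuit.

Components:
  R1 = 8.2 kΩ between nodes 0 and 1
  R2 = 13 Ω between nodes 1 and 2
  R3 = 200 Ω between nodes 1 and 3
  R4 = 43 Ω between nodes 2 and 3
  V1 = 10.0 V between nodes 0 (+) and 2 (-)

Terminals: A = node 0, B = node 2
Nodal analysis, taking node 2 as the 0 V reference.
Source V1 fixes V_0 = 10 V.
KCL at each unknown node (sum of currents leaving = 0; resistances in Ω):
  Node 1: (V_1 - 10)/8200 + (V_1 - 0)/13 + (V_1 - V_3)/200 = 0
  Node 3: (V_3 - V_1)/200 + (V_3 - 0)/43 = 0
Collecting terms (coefficients in siemens):
  0.08205·V_1 - 0.005·V_3 = 0.00122
  0.02826·V_3 - 0.005·V_1 = 0
Determinant D = (0.08205)(0.02826) - (-0.005)(-0.005) = 0.002293
V_1 = [(0.00122)(0.02826) - (-0.005)(0)]/D = 0.01503 V
V_3 = [(0.08205)(0) - (0.00122)(-0.005)]/D = 0.002659 V
Power in each resistor, P = (ΔV)²/R:
  P_R1 = (10 - 0.01503)²/8200 = 0.01216 W
  P_R2 = (0.01503 - 0)²/13 = 0.00001737 W
  P_R3 = (0.01503 - 0.002659)²/200 = 0.0000007647 W
  P_R4 = (0 - 0.002659)²/43 = 0.0000001644 W
P_total = P_R1 + P_R2 + P_R3 + P_R4 = 0.01218 W

Final answer: 0.01218 W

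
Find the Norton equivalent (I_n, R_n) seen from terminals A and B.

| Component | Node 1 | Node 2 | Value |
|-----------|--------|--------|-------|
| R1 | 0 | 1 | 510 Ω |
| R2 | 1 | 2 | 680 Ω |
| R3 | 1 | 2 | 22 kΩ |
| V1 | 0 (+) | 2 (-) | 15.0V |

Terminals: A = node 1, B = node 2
Find the Thévenin equivalent first; then I_n = V_th/R_th and R_n = R_th.
Step 1 — V_th is the open-circuit voltage V_A - V_B (nothing connected across the terminals).
Nodal analysis, taking node 2 as the 0 V reference.
Source V1 fixes V_0 = 15 V.
KCL at each unknown node (sum of currents leaving = 0; resistances in Ω):
  Node 1: (V_1 - 15)/510 + (V_1 - 0)/680 + (V_1 - 0)/22000 = 0
Collecting terms: 0.003477 × V_1 = 0.02941  =>  V_1 = 8.459 V
V_th = V_1 - V_2 = 8.459 - 0 = 8.459 V
Step 2 — R_th: zero the source — replace V1 by a short circuit (node 2 merges into node 0) — and find the resistance seen between A (node 1) and B (node 0).
Reduce the network between node 1 (A) and node 0 (B) by series/parallel combination:
  Rp1 = R1 ‖ R2 ‖ R3 (parallel, all between nodes 0 and 1) = 1/(1/510 + 1/680 + 1/22000) = 287.6 Ω
R_th = 287.6 Ω
I_n = V_th/R_th = 8.459/287.6 = 0.02941 A, and R_n = R_th = 287.6 Ω

Final answer: I_n = 0.02941 A, R_n = 287.6 Ω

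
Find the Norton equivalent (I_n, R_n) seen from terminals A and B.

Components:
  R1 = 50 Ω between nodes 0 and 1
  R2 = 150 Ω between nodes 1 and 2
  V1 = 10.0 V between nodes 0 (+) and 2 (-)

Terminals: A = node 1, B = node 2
Find the Thévenin equivalent first; then I_n = V_th/R_th and R_n = R_th.
Step 1 — V_th is the open-circuit voltage V_A - V_B (nothing connected across the terminals).
Nodal analysis, taking node 2 as the 0 V reference.
Source V1 fixes V_0 = 10 V.
KCL at each unknown node (sum of currents leaving = 0; resistances in Ω):
  Node 1: (V_1 - 10)/50 + (V_1 - 0)/150 = 0
Collecting terms: 0.02667 × V_1 = 0.2  =>  V_1 = 7.5 V
V_th = V_1 - V_2 = 7.5 - 0 = 7.5 V
Step 2 — R_th: zero the source — replace V1 by a short circuit (node 2 merges into node 0) — and find the resistance seen between A (node 1) and B (node 0).
Reduce the network between node 1 (A) and node 0 (B) by series/parallel combination:
  Rp1 = R1 ‖ R2 (parallel, both between nodes 0 and 1) = 1/(1/50 + 1/150) = 37.5 Ω
R_th = 37.5 Ω
I_n = V_th/R_th = 7.5/37.5 = 0.2 A, and R_n = R_th = 37.5 Ω

Final answer: I_n = 0.2 A, R_n = 37.5 Ω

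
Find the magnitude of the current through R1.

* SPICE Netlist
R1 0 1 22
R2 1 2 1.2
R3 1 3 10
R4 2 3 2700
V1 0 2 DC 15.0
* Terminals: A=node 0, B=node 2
Nodal analysis, taking node 2 as the 0 V reference.
Source V1 fixes V_0 = 15 V.
KCL at each unknown node (sum of currents leaving = 0; resistances in Ω):
  Node 1: (V_1 - 15)/22 + (V_1 - 0)/1.2 + (V_1 - V_3)/10 = 0
  Node 3: (V_3 - V_1)/10 + (V_3 - 0)/2700 = 0
Collecting terms (coefficients in siemens):
  0.9788·V_1 - 0.1·V_3 = 0.6818
  0.1004·V_3 - 0.1·V_1 = 0
Determinant D = (0.9788)(0.1004) - (-0.1)(-0.1) = 0.08824
V_1 = [(0.6818)(0.1004) - (-0.1)(0)]/D = 0.7755 V
V_3 = [(0.9788)(0) - (0.6818)(-0.1)]/D = 0.7727 V
I_R1 = (V_0 - V_1)/R1 = (15 - 0.7755)/22 = 0.6466 A
|I_R1| = 0.6466 A

Final answer: |I_R1| = 0.6466 A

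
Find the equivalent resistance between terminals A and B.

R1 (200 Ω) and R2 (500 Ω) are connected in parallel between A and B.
Reduce the network between node 0 (A) and node 1 (B) by series/parallel combination:
  Rp1 = R1 ‖ R2 (parallel, both between nodes 0 and 1) = 1/(1/200 + 1/500) = 142.9 Ω
R_eq = 142.9 Ω

Final answer: 142.9 Ω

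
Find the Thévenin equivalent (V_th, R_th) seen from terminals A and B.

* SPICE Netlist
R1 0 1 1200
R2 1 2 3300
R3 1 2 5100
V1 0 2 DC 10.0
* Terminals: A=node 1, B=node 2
Step 1 — V_th is the open-circuit voltage V_A - V_B (nothing connected across the terminals).
Nodal analysis, taking node 2 as the 0 V reference.
Source V1 fixes V_0 = 10 V.
KCL at each unknown node (sum of currents leaving = 0; resistances in Ω):
  Node 1: (V_1 - 10)/1200 + (V_1 - 0)/3300 + (V_1 - 0)/5100 = 0
Collecting terms: 0.001332 × V_1 = 0.008333  =>  V_1 = 6.254 V
V_th = V_1 - V_2 = 6.254 - 0 = 6.254 V
Step 2 — R_th: zero the source — replace V1 by a short circuit (node 2 merges into node 0) — and find the resistance seen between A (node 1) and B (node 0).
Reduce the network between node 1 (A) and node 0 (B) by series/parallel combination:
  Rp1 = R1 ‖ R2 ‖ R3 (parallel, all between nodes 0 and 1) = 1/(1/1200 + 1/3300 + 1/5100) = 750.5 Ω
R_th = 750.5 Ω

Final answer: V_th = 6.254 V, R_th = 750.5 Ω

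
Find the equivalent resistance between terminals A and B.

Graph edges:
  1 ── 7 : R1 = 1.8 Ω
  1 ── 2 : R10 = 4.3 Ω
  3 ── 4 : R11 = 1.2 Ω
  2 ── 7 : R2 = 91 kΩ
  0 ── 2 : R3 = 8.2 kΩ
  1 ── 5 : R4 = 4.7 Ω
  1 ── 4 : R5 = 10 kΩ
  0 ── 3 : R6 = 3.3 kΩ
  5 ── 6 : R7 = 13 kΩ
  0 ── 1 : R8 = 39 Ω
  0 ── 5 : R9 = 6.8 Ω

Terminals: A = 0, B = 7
The network is not a plain series/parallel combination. Inject a 1 A test current into terminal A (node 0) and return it from terminal B (node 7); then R_eq = V_A / (1 A).
Nodal analysis, taking node 7 as the 0 V reference.
Current source I_test pushes 1 A into node 0 and draws it out of node 7.
KCL at each unknown node (sum of currents leaving = 0; resistances in Ω):
  Node 0: (V_0 - V_2)/8200 + (V_0 - V_3)/3300 + (V_0 - V_1)/39 + (V_0 - V_5)/6.8 - 1 = 0
  Node 1: (V_1 - V_0)/39 + (V_1 - 0)/1.8 + (V_1 - V_5)/4.7 + (V_1 - V_4)/10000 + (V_1 - V_2)/4.3 = 0
  Node 2: (V_2 - V_0)/8200 + (V_2 - V_1)/4.3 + (V_2 - 0)/91000 = 0
  Node 3: (V_3 - V_0)/3300 + (V_3 - V_4)/1.2 = 0
  Node 4: (V_4 - V_1)/10000 + (V_4 - V_3)/1.2 = 0
  Node 5: (V_5 - V_0)/6.8 + (V_5 - V_1)/4.7 + (V_5 - V_6)/13000 = 0
  Node 6: (V_6 - V_5)/13000 = 0
Collecting terms (coefficients in siemens):
  0.1731·V_0 - 0.02564·V_1 - 0.000122·V_2 - 0.000303·V_3 - 0.1471·V_5 = 1
  1.027·V_1 - 0.02564·V_0 - 0.2326·V_2 - 0.0001·V_4 - 0.2128·V_5 = 0
  0.2327·V_2 - 0.000122·V_0 - 0.2326·V_1 = 0
  0.8336·V_3 - 0.000303·V_0 - 0.8333·V_4 = 0
  0.8334·V_4 - 0.0001·V_1 - 0.8333·V_3 = 0
  0.3599·V_5 - 0.1471·V_0 - 0.2128·V_1 - 0.00007692·V_6 = 0
  0.00007692·V_6 - 0.00007692·V_5 = 0
Solving these 7 simultaneous equations (Gaussian elimination) gives:
  V_0 = 10.67 V, V_1 = 1.8 V, V_2 = 1.805 V, V_3 = 8.466 V
  V_4 = 8.465 V, V_5 = 5.423 V, V_6 = 5.423 V
R_eq = V_0 / 1 A = 10.67 Ω

Final answer: 10.67 Ω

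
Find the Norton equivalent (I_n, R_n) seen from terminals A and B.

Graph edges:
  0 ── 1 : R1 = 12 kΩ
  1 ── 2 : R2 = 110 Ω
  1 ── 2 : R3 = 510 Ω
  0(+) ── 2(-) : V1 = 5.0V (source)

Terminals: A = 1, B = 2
Find the Thévenin equivalent first; then I_n = V_th/R_th and R_n = R_th.
Step 1 — V_th is the open-circuit voltage V_A - V_B (nothing connected across the terminals).
Nodal analysis, taking node 2 as the 0 V reference.
Source V1 fixes V_0 = 5 V.
KCL at each unknown node (sum of currents leaving = 0; resistances in Ω):
  Node 1: (V_1 - 5)/12000 + (V_1 - 0)/110 + (V_1 - 0)/510 = 0
Collecting terms: 0.01114 × V_1 = 0.0004167  =>  V_1 = 0.03742 V
V_th = V_1 - V_2 = 0.03742 - 0 = 0.03742 V
Step 2 — R_th: zero the source — replace V1 by a short circuit (node 2 merges into node 0) — and find the resistance seen between A (node 1) and B (node 0).
Reduce the network between node 1 (A) and node 0 (B) by series/parallel combination:
  Rp1 = R1 ‖ R2 ‖ R3 (parallel, all between nodes 0 and 1) = 1/(1/12000 + 1/110 + 1/510) = 89.81 Ω
R_th = 89.81 Ω
I_n = V_th/R_th = 0.03742/89.81 = 0.0004167 A, and R_n = R_th = 89.81 Ω

Final answer: I_n = 0.0004167 A, R_n = 89.81 Ω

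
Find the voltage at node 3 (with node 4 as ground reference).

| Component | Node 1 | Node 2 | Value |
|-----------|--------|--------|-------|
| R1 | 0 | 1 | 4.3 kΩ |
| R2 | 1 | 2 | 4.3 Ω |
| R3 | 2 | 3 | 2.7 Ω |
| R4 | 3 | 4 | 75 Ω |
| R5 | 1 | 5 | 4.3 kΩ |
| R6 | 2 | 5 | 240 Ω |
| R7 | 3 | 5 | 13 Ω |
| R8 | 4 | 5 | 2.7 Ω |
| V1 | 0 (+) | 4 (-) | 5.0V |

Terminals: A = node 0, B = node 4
Nodal analysis, taking node 4 as the 0 V reference.
Source V1 fixes V_0 = 5 V.
KCL at each unknown node (sum of currents leaving = 0; resistances in Ω):
  Node 1: (V_1 - 5)/4300 + (V_1 - V_2)/4.3 + (V_1 - V_5)/4300 = 0
  Node 2: (V_2 - V_1)/4.3 + (V_2 - V_3)/2.7 + (V_2 - V_5)/240 = 0
  Node 3: (V_3 - V_2)/2.7 + (V_3 - 0)/75 + (V_3 - V_5)/13 = 0
  Node 5: (V_5 - V_1)/4300 + (V_5 - V_2)/240 + (V_5 - V_3)/13 + (V_5 - 0)/2.7 = 0
Collecting terms (coefficients in siemens):
  0.233·V_1 - 0.2326·V_2 - 0.0002326·V_5 = 0.001163
  0.6071·V_2 - 0.2326·V_1 - 0.3704·V_3 - 0.004167·V_5 = 0
  0.4606·V_3 - 0.3704·V_2 - 0.07692·V_5 = 0
  0.4517·V_5 - 0.0002326·V_1 - 0.004167·V_2 - 0.07692·V_3 = 0
Solving these 4 simultaneous equations (Gaussian elimination) gives:
  V_1 = 0.02223 V, V_2 = 0.01727 V, V_3 = 0.01432 V, V_5 = 0.00261 V
The requested potential is V_3 = 0.01432 V.

Final answer: V_3 = 0.01432 V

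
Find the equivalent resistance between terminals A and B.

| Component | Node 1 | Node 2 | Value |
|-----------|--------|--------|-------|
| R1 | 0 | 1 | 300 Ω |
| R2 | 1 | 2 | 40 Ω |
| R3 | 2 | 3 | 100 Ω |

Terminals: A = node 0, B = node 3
Reduce the network between node 0 (A) and node 3 (B) by series/parallel combination:
  Rs1 = R1 + R2 (series, joined only at node 1) = 300 + 40 = 340 Ω
  Rs2 = R3 + Rs1 (series, joined only at node 2) = 100 + 340 = 440 Ω
R_eq = 440 Ω

Final answer: 440 Ω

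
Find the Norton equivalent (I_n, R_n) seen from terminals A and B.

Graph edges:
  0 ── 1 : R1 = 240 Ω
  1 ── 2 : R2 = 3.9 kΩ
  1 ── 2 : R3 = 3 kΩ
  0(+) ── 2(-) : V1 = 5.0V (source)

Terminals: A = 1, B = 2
Find the Thévenin equivalent first; then I_n = V_th/R_th and R_n = R_th.
Step 1 — V_th is the open-circuit voltage V_A - V_B (nothing connected across the terminals).
Nodal analysis, taking node 2 as the 0 V reference.
Source V1 fixes V_0 = 5 V.
KCL at each unknown node (sum of currents leaving = 0; resistances in Ω):
  Node 1: (V_1 - 5)/240 + (V_1 - 0)/3900 + (V_1 - 0)/3000 = 0
Collecting terms: 0.004756 × V_1 = 0.02083  =>  V_1 = 4.38 V
V_th = V_1 - V_2 = 4.38 - 0 = 4.38 V
Step 2 — R_th: zero the source — replace V1 by a short circuit (node 2 merges into node 0) — and find the resistance seen between A (node 1) and B (node 0).
Reduce the network between node 1 (A) and node 0 (B) by series/parallel combination:
  Rp1 = R1 ‖ R2 ‖ R3 (parallel, all between nodes 0 and 1) = 1/(1/240 + 1/3900 + 1/3000) = 210.2 Ω
R_th = 210.2 Ω
I_n = V_th/R_th = 4.38/210.2 = 0.02083 A, and R_n = R_th = 210.2 Ω

Final answer: I_n = 0.02083 A, R_n = 210.2 Ω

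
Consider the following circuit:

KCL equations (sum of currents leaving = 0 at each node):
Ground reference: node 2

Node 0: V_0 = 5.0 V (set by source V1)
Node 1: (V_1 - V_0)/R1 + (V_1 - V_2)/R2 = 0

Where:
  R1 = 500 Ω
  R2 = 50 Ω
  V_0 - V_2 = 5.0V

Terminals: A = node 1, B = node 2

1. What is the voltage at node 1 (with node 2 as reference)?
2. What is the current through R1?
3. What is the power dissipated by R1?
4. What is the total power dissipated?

Nodal analysis, taking node 2 as the 0 V reference.
Source V1 fixes V_0 = 5 V.
KCL at each unknown node (sum of currents leaving = 0; resistances in Ω):
  Node 1: (V_1 - 5)/500 + (V_1 - 0)/50 = 0
Collecting terms: 0.022 × V_1 = 0.01  =>  V_1 = 0.4545 V
Part 1:
  Read off the nodal solution: V_1 = 0.4545 V
Part 2:
  I_R1 = (V_0 - V_1)/R1 = (5 - 0.4545)/500 = 0.009091 A
  Magnitude: I_R1 = 0.009091 A
Part 3:
  I_R1 = (V_0 - V_1)/R1 = (5 - 0.4545)/500 = 0.009091 A
  P_R1 = I_R1² × R1 = (0.009091)² × 500 = 0.04132 W
Part 4:
  Power in each resistor, P = (ΔV)²/R:
    P_R1 = (5 - 0.4545)²/500 = 0.04132 W
    P_R2 = (0.4545 - 0)²/50 = 0.004132 W
  P_total = P_R1 + P_R2 = 0.04545 W

Final answers:
1. V_1 = 0.4545 V
2. I_R1 = 0.009091 A
3. P_R1 = 0.04132 W
4. P_total = 0.04545 W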